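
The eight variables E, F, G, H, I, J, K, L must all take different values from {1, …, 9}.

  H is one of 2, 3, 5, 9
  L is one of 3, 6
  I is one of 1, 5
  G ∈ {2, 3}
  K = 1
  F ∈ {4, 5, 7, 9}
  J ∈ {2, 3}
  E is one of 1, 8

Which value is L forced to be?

K's domain is down to {1}, so K = 1. Eliminate 1 elsewhere: E, I.
E must be 8 (only option left).
I must be 5 (only option left). Remove 5 from F, H.
G and J share exactly the 2 values {2, 3}; by pigeonhole those values go to them, so strike 2, 3 from H, L.
So L = 6.

6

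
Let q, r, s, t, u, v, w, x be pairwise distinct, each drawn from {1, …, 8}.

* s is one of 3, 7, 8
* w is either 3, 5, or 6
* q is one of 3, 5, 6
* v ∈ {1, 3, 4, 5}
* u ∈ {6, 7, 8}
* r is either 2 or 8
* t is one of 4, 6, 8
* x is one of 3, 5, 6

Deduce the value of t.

4

The 8 variables together cover exactly {1, 2, 3, 4, 5, 6, 7, 8} — 8 values for 8 variables — and 1 appears only in v's list, so v = 1.
The 7 still-open variables draw from only 7 values {2, 3, 4, 5, 6, 7, 8}, so each is used; only r can be 2, hence r = 2.
The 6 still-open variables draw from only 6 values {3, 4, 5, 6, 7, 8}, so each is used; only t can be 4, hence t = 4.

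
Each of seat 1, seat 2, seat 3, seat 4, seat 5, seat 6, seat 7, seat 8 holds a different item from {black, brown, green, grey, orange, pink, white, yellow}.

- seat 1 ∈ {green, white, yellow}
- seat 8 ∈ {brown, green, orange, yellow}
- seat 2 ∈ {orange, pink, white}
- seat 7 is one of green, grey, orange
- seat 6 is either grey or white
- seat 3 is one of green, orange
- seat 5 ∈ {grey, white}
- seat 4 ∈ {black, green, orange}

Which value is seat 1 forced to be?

The 8 variables draw from only 8 values {black, brown, green, grey, orange, pink, white, yellow}, so each is used; only seat 4 can be black, hence seat 4 = black.
The 7 still-open variables draw from only 7 values {brown, green, grey, orange, pink, white, yellow}, so each is used; only seat 8 can be brown, hence seat 8 = brown.
Among the 6 still-open variables, pink fits only seat 2 (and all 6 values in {green, grey, orange, pink, white, yellow} must be used), so seat 2 = pink.
Among the 5 still-open variables, yellow fits only seat 1 (and all 5 values in {green, grey, orange, white, yellow} must be used), so seat 1 = yellow.

yellow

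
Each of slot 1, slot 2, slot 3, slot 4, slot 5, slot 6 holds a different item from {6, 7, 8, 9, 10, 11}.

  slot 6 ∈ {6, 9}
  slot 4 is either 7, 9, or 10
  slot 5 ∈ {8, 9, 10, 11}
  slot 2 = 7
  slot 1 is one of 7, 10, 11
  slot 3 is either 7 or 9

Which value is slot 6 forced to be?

slot 2's domain is down to {7}, so slot 2 = 7. Remove 7 from slot 1, slot 3, slot 4.
That leaves slot 3 = 9. Remove 9 from slot 4, slot 5, slot 6.
So slot 6 = 6.

6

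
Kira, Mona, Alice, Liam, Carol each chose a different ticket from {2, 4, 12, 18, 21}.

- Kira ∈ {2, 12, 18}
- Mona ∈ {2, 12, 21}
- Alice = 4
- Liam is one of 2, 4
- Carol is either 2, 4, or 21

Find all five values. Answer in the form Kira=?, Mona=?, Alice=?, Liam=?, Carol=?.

Alice's domain is down to {4}, so Alice = 4. So Liam, Carol can't be 4.
Liam has just one choice, so Liam = 2. Eliminate 2 elsewhere: Kira, Mona, Carol.
Carol's domain is down to {21}, so Carol = 21. So Mona can't be 21.
Mona must be 12 (only option left). Eliminate 12 elsewhere: Kira.
Kira must be 18 (only option left).

Kira=18, Mona=12, Alice=4, Liam=2, Carol=21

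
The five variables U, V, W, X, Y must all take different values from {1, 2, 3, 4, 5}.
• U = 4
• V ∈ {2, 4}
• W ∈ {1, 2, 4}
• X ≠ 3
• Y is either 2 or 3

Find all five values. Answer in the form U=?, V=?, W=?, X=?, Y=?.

U=4, V=2, W=1, X=5, Y=3

U has just one choice, so U = 4. So V, W, X can't be 4.
That leaves V = 2. So W, X, Y can't be 2.
That leaves W = 1. So X can't be 1.
X has just one choice, so X = 5.
Y must be 3 (only option left).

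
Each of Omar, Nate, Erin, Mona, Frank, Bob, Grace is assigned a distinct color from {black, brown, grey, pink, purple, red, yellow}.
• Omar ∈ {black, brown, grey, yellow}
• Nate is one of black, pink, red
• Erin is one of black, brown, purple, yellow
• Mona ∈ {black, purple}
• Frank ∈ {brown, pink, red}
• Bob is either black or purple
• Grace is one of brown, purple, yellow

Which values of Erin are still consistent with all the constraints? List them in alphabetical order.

brown, yellow

The 7 variables draw from only 7 values {black, brown, grey, pink, purple, red, yellow}, so each is used; only Omar can be grey, hence Omar = grey.
Mona and Bob share exactly the 2 values {black, purple}; by pigeonhole those values go to them, so strike black, purple from Nate, Erin, Grace.
Erin and Grace share exactly the 2 values {brown, yellow}; by pigeonhole those values go to them, so strike brown, yellow from Frank.
No further eliminations apply; Erin can still be any of brown, yellow.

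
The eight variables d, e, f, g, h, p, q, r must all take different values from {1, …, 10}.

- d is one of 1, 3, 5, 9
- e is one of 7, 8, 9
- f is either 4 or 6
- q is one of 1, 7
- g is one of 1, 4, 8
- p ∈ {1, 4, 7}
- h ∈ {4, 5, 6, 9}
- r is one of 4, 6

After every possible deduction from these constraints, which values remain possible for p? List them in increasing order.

1, 7

The 8 variables together cover exactly {1, 3, 4, 5, 6, 7, 8, 9} — 8 values for 8 variables — and 3 appears only in d's list, so d = 3.
The 7 still-open variables together cover exactly {1, 4, 5, 6, 7, 8, 9} — 7 values for 7 variables — and 5 appears only in h's list, so h = 5.
Among the 6 still-open variables, 9 fits only e (and all 6 values in {1, 4, 6, 7, 8, 9} must be used), so e = 9.
The 5 still-open variables together cover exactly {1, 4, 6, 7, 8} — 5 values for 5 variables — and 8 appears only in g's list, so g = 8.
f and r between them cover only {4, 6} — a naked pair. Remove those values from p.
No further eliminations apply; p can still be any of 1, 7.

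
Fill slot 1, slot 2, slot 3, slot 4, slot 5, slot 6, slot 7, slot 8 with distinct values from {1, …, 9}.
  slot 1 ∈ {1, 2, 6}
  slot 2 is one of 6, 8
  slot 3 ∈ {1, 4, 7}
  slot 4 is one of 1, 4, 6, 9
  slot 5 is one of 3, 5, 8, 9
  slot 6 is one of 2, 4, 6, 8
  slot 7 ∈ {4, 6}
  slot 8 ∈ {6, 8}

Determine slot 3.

7

The 2 variables slot 2 and slot 8 are confined to {6, 8}, which locks those values in; drop them from slot 1, slot 4, slot 5, slot 6, slot 7.
slot 7's domain is down to {4}, so slot 7 = 4. Eliminate 4 elsewhere: slot 3, slot 4, slot 6.
slot 6's domain is down to {2}, so slot 6 = 2. Remove 2 from slot 1.
slot 1 must be 1 (only option left). Strike 1 from slot 3, slot 4.
So slot 3 = 7.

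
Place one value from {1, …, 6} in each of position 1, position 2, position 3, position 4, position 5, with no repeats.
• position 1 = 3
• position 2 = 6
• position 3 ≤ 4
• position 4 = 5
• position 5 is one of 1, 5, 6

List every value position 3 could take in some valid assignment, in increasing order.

2, 4

position 1's domain is down to {3}, so position 1 = 3. Eliminate 3 elsewhere: position 3.
position 2 has just one choice, so position 2 = 6. Strike 6 from position 5.
That leaves position 4 = 5. Strike 5 from position 5.
position 5 must be 1 (only option left). So position 3 can't be 1.
No further eliminations apply; position 3 can still be any of 2, 4.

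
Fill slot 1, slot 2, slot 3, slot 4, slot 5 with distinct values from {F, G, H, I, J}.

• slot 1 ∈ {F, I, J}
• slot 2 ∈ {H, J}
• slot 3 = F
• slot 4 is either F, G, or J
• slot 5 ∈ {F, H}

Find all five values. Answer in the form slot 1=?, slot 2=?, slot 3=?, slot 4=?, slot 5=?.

slot 1=I, slot 2=J, slot 3=F, slot 4=G, slot 5=H

slot 3's domain is down to {F}, so slot 3 = F. Remove F from slot 1, slot 4, slot 5.
slot 5 must be H (only option left). Strike H from slot 2.
That leaves slot 2 = J. So slot 1, slot 4 can't be J.
slot 4 has just one choice, so slot 4 = G.
slot 1's domain is down to {I}, so slot 1 = I.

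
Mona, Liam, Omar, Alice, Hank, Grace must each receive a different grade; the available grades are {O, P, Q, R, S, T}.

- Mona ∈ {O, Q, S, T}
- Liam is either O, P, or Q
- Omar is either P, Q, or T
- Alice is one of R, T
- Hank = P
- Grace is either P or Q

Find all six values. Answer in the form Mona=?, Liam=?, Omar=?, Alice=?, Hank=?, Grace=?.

Hank must be P (only option left). Eliminate P elsewhere: Liam, Omar, Grace.
That leaves Grace = Q. Remove Q from Mona, Liam, Omar.
Liam's domain is down to {O}, so Liam = O. Strike O from Mona.
That leaves Omar = T. Strike T from Mona, Alice.
That leaves Alice = R.
Mona must be S (only option left).

Mona=S, Liam=O, Omar=T, Alice=R, Hank=P, Grace=Q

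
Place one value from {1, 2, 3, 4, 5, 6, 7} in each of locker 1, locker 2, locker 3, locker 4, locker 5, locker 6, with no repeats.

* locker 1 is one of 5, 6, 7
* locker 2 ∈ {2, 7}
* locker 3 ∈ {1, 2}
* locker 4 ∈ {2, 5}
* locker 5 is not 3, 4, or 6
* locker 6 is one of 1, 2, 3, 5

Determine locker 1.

The 6 variables draw from only 6 values {1, 2, 3, 5, 6, 7}, so each is used; only locker 6 can be 3, hence locker 6 = 3.
Among the 5 still-open variables, 6 fits only locker 1 (and all 5 values in {1, 2, 5, 6, 7} must be used), so locker 1 = 6.

6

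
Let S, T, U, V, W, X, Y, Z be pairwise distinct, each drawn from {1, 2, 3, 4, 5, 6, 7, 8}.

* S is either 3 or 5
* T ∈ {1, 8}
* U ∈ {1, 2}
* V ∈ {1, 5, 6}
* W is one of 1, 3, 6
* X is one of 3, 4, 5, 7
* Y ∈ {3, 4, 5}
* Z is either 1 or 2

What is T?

8

The 8 variables draw from only 8 values {1, 2, 3, 4, 5, 6, 7, 8}, so each is used; only X can be 7, hence X = 7.
The 7 still-open variables draw from only 7 values {1, 2, 3, 4, 5, 6, 8}, so each is used; only Y can be 4, hence Y = 4.
Among the 6 still-open variables, 8 fits only T (and all 6 values in {1, 2, 3, 5, 6, 8} must be used), so T = 8.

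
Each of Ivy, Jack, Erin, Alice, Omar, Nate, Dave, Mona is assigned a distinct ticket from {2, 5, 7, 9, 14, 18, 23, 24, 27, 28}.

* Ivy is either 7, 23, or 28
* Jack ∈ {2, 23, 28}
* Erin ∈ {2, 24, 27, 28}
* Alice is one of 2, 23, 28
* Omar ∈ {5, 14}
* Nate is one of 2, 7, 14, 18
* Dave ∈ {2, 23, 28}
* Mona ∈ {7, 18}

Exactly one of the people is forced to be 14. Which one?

The 3 variables Jack, Alice, Dave are confined to {2, 23, 28}, which locks those values in; drop them from Ivy, Erin, Nate.
Ivy must be 7 (only option left). Strike 7 from Nate, Mona.
That leaves Mona = 18. So Nate can't be 18.
So 14 goes to Nate.

Nate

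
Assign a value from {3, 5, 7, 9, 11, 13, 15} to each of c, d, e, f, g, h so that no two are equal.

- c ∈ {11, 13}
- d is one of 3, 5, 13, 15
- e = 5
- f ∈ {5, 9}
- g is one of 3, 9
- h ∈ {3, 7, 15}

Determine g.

3

e's domain is down to {5}, so e = 5. So d, f can't be 5.
That leaves f = 9. Strike 9 from g.
So g = 3.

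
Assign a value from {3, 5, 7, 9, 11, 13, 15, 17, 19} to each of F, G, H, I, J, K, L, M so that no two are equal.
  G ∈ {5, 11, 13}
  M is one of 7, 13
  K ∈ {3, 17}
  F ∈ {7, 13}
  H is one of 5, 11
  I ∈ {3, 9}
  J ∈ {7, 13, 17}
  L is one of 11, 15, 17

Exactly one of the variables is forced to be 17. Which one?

J

The 8 variables together cover exactly {3, 5, 7, 9, 11, 13, 15, 17} — 8 values for 8 variables — and 9 appears only in I's list, so I = 9.
The 7 still-open variables draw from only 7 values {3, 5, 7, 11, 13, 15, 17}, so each is used; only K can be 3, hence K = 3.
The 6 still-open variables draw from only 6 values {5, 7, 11, 13, 15, 17}, so each is used; only L can be 15, hence L = 15.
Among the 5 still-open variables, 17 fits only J (and all 5 values in {5, 7, 11, 13, 17} must be used), so J = 17.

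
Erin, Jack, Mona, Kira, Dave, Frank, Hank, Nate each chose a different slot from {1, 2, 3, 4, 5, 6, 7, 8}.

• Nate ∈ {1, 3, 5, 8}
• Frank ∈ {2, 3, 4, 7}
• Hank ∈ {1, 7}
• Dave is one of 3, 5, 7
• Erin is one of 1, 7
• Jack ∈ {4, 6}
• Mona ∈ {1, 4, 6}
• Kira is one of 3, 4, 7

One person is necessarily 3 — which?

The 8 variables draw from only 8 values {1, 2, 3, 4, 5, 6, 7, 8}, so each is used; only Frank can be 2, hence Frank = 2.
Among the 7 still-open variables, 8 fits only Nate (and all 7 values in {1, 3, 4, 5, 6, 7, 8} must be used), so Nate = 8.
The 6 still-open variables draw from only 6 values {1, 3, 4, 5, 6, 7}, so each is used; only Dave can be 5, hence Dave = 5.
The 5 still-open variables draw from only 5 values {1, 3, 4, 6, 7}, so each is used; only Kira can be 3, hence Kira = 3.

Kira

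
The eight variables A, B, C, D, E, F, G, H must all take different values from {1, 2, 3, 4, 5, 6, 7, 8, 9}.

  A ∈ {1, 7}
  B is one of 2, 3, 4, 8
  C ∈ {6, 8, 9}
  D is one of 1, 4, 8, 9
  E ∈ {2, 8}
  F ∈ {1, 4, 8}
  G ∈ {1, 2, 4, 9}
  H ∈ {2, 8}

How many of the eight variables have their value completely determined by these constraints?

The 8 variables together cover exactly {1, 2, 3, 4, 6, 7, 8, 9} — 8 values for 8 variables — and 3 appears only in B's list, so B = 3.
The 7 still-open variables together cover exactly {1, 2, 4, 6, 7, 8, 9} — 7 values for 7 variables — and 6 appears only in C's list, so C = 6.
Among the 6 still-open variables, 7 fits only A (and all 6 values in {1, 2, 4, 7, 8, 9} must be used), so A = 7.
E and H between them cover only {2, 8} — a naked pair. Remove those values from D, F, G.
Determined: A=7, B=3, C=6. The other variables each still have more than one consistent value. That makes 3.

3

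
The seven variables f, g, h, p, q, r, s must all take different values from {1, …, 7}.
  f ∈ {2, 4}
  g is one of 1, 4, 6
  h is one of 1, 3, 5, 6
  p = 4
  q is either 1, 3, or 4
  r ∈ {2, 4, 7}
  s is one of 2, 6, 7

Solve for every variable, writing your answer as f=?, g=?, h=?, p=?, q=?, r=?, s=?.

f=2, g=1, h=5, p=4, q=3, r=7, s=6

p must be 4 (only option left). Strike 4 from f, g, q, r.
f's domain is down to {2}, so f = 2. Eliminate 2 elsewhere: r, s.
r has just one choice, so r = 7. Remove 7 from s.
That leaves s = 6. So g, h can't be 6.
g must be 1 (only option left). Remove 1 from h, q.
q's domain is down to {3}, so q = 3. Remove 3 from h.
That leaves h = 5.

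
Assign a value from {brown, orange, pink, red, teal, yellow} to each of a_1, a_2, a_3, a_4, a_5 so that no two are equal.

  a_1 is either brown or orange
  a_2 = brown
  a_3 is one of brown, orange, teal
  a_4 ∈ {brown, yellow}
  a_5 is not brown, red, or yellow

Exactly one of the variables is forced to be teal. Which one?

a_3

a_2 must be brown (only option left). Strike brown from a_1, a_3, a_4.
a_4 must be yellow (only option left).
That leaves a_1 = orange. Eliminate orange elsewhere: a_3, a_5.
So teal goes to a_3.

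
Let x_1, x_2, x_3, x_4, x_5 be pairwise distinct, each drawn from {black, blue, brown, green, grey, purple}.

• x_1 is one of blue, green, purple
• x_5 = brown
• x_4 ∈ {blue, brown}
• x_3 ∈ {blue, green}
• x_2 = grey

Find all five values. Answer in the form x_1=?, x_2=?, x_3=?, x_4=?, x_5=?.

x_1=purple, x_2=grey, x_3=green, x_4=blue, x_5=brown

x_2's domain is down to {grey}, so x_2 = grey.
x_5's domain is down to {brown}, so x_5 = brown. Strike brown from x_4.
x_4's domain is down to {blue}, so x_4 = blue. Eliminate blue elsewhere: x_1, x_3.
x_3's domain is down to {green}, so x_3 = green. Remove green from x_1.
That leaves x_1 = purple.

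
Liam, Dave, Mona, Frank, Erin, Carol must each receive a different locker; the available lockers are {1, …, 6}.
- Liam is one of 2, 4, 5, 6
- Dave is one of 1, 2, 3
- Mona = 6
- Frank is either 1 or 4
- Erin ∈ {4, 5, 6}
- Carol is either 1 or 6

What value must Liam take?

Mona must be 6 (only option left). Remove 6 from Liam, Erin, Carol.
Carol's domain is down to {1}, so Carol = 1. Strike 1 from Dave, Frank.
Frank's domain is down to {4}, so Frank = 4. Remove 4 from Liam, Erin.
That leaves Erin = 5. Strike 5 from Liam.
So Liam = 2.

2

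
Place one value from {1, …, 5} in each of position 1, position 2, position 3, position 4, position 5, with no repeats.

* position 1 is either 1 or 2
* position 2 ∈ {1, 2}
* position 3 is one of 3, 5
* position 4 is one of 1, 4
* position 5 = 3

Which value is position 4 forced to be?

position 5 has just one choice, so position 5 = 3. Eliminate 3 elsewhere: position 3.
position 3's domain is down to {5}, so position 3 = 5.
The 3 still-open variables draw from only 3 values {1, 2, 4}, so each is used; only position 4 can be 4, hence position 4 = 4.

4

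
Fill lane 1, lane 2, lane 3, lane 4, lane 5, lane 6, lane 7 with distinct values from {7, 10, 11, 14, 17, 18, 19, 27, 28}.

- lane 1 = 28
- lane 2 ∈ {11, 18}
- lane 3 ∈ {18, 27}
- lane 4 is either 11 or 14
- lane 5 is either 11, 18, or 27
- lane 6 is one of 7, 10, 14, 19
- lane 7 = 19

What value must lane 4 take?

14

lane 1 has just one choice, so lane 1 = 28.
lane 7 must be 19 (only option left). Remove 19 from lane 6.
lane 2, lane 3, lane 5 between them cover only {11, 18, 27} — a naked triple. Remove those values from lane 4.
So lane 4 = 14.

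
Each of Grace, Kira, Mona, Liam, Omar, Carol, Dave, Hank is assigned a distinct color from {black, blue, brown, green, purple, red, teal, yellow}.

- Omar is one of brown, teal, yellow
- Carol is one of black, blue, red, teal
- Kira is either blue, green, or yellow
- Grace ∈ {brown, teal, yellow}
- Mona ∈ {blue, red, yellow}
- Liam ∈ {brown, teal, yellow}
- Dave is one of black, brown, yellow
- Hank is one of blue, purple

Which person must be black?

The 8 variables draw from only 8 values {black, blue, brown, green, purple, red, teal, yellow}, so each is used; only Kira can be green, hence Kira = green.
The 7 still-open variables draw from only 7 values {black, blue, brown, purple, red, teal, yellow}, so each is used; only Hank can be purple, hence Hank = purple.
The 3 variables Grace, Liam, Omar are confined to {brown, teal, yellow}, which locks those values in; drop them from Mona, Carol, Dave.
So black goes to Dave.

Dave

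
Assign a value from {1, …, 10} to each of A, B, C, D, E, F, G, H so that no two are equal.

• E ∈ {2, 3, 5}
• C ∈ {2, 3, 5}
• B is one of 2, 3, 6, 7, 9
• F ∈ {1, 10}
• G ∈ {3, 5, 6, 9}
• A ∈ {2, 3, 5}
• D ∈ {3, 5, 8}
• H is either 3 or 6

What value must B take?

7

The 3 variables A, C, E are confined to {2, 3, 5}, which locks those values in; drop them from B, D, G, H.
D has just one choice, so D = 8.
H must be 6 (only option left). So B, G can't be 6.
That leaves G = 9. So B can't be 9.
So B = 7.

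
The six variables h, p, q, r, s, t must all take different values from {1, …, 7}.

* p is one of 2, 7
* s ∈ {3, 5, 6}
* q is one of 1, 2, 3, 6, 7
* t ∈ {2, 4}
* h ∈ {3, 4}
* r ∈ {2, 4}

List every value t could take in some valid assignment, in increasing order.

The 2 variables r and t are confined to {2, 4}, which locks those values in; drop them from h, p, q.
h's domain is down to {3}, so h = 3. Eliminate 3 elsewhere: q, s.
p's domain is down to {7}, so p = 7. So q can't be 7.
No further eliminations apply; t can still be any of 2, 4.

2, 4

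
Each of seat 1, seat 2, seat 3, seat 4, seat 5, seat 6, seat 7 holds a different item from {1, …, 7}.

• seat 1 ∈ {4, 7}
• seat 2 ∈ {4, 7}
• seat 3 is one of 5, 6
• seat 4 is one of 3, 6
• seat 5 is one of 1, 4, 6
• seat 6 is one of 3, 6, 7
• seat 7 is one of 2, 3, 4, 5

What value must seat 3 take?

Among the 7 variables, 1 fits only seat 5 (and all 7 values in {1, 2, 3, 4, 5, 6, 7} must be used), so seat 5 = 1.
The 6 still-open variables together cover exactly {2, 3, 4, 5, 6, 7} — 6 values for 6 variables — and 2 appears only in seat 7's list, so seat 7 = 2.
Among the 5 still-open variables, 5 fits only seat 3 (and all 5 values in {3, 4, 5, 6, 7} must be used), so seat 3 = 5.

5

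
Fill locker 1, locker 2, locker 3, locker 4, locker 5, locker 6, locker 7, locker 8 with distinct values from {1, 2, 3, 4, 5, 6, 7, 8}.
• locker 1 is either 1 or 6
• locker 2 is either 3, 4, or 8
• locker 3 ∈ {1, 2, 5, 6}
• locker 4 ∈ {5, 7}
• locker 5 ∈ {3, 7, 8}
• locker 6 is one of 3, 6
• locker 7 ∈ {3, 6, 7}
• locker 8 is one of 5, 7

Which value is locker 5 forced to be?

8

The 8 variables together cover exactly {1, 2, 3, 4, 5, 6, 7, 8} — 8 values for 8 variables — and 2 appears only in locker 3's list, so locker 3 = 2.
The 7 still-open variables together cover exactly {1, 3, 4, 5, 6, 7, 8} — 7 values for 7 variables — and 1 appears only in locker 1's list, so locker 1 = 1.
The 6 still-open variables together cover exactly {3, 4, 5, 6, 7, 8} — 6 values for 6 variables — and 4 appears only in locker 2's list, so locker 2 = 4.
The 5 still-open variables draw from only 5 values {3, 5, 6, 7, 8}, so each is used; only locker 5 can be 8, hence locker 5 = 8.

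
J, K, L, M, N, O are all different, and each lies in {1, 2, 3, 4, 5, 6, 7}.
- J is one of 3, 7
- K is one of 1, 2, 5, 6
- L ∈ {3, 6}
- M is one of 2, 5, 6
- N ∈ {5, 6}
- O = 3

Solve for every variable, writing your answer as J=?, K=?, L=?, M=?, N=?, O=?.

O has just one choice, so O = 3. Eliminate 3 elsewhere: J, L.
J must be 7 (only option left).
That leaves L = 6. So K, M, N can't be 6.
N has just one choice, so N = 5. So K, M can't be 5.
That leaves M = 2. Remove 2 from K.
K must be 1 (only option left).

J=7, K=1, L=6, M=2, N=5, O=3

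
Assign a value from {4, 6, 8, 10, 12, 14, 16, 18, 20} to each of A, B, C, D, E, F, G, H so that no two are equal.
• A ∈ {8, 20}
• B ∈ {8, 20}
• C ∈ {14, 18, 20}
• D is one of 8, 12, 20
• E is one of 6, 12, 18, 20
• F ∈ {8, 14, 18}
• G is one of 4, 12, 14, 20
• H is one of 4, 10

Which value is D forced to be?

12

The 8 variables draw from only 8 values {4, 6, 8, 10, 12, 14, 18, 20}, so each is used; only E can be 6, hence E = 6.
The 7 still-open variables draw from only 7 values {4, 8, 10, 12, 14, 18, 20}, so each is used; only H can be 10, hence H = 10.
Among the 6 still-open variables, 4 fits only G (and all 6 values in {4, 8, 12, 14, 18, 20} must be used), so G = 4.
The 5 still-open variables together cover exactly {8, 12, 14, 18, 20} — 5 values for 5 variables — and 12 appears only in D's list, so D = 12.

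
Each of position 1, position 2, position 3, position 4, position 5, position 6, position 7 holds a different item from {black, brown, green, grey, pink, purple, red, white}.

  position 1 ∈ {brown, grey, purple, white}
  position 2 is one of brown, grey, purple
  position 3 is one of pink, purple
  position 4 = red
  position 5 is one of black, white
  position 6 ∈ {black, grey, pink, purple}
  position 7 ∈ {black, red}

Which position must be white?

position 4 has just one choice, so position 4 = red. Remove red from position 7.
position 7's domain is down to {black}, so position 7 = black. Eliminate black elsewhere: position 5, position 6.
So white goes to position 5.

position 5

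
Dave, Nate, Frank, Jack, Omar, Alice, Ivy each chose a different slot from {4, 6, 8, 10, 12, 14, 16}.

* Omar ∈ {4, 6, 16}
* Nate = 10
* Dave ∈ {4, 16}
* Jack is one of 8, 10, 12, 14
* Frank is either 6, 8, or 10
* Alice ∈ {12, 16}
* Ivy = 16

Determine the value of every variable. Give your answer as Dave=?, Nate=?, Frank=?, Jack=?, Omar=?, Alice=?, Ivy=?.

Nate has just one choice, so Nate = 10. Eliminate 10 elsewhere: Frank, Jack.
That leaves Ivy = 16. Strike 16 from Dave, Omar, Alice.
Dave has just one choice, so Dave = 4. Eliminate 4 elsewhere: Omar.
Omar's domain is down to {6}, so Omar = 6. Eliminate 6 elsewhere: Frank.
Alice has just one choice, so Alice = 12. Remove 12 from Jack.
Frank must be 8 (only option left). Eliminate 8 elsewhere: Jack.
Jack's domain is down to {14}, so Jack = 14.

Dave=4, Nate=10, Frank=8, Jack=14, Omar=6, Alice=12, Ivy=16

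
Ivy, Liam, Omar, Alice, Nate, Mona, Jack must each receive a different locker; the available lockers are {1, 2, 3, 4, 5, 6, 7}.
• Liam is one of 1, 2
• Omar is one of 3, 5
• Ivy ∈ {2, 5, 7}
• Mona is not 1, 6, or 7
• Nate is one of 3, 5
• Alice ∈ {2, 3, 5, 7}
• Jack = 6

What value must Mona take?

4

Jack must be 6 (only option left).
Among the 6 still-open variables, 1 fits only Liam (and all 6 values in {1, 2, 3, 4, 5, 7} must be used), so Liam = 1.
The 5 still-open variables together cover exactly {2, 3, 4, 5, 7} — 5 values for 5 variables — and 4 appears only in Mona's list, so Mona = 4.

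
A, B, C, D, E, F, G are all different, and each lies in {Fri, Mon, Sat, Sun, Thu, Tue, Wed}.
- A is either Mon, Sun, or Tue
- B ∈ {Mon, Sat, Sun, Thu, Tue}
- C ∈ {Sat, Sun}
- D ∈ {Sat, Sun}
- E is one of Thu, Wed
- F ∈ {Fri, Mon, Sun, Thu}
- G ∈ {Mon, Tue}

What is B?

The 7 variables draw from only 7 values {Fri, Mon, Sat, Sun, Thu, Tue, Wed}, so each is used; only F can be Fri, hence F = Fri.
Among the 6 still-open variables, Wed fits only E (and all 6 values in {Mon, Sat, Sun, Thu, Tue, Wed} must be used), so E = Wed.
The 5 still-open variables together cover exactly {Mon, Sat, Sun, Thu, Tue} — 5 values for 5 variables — and Thu appears only in B's list, so B = Thu.

Thu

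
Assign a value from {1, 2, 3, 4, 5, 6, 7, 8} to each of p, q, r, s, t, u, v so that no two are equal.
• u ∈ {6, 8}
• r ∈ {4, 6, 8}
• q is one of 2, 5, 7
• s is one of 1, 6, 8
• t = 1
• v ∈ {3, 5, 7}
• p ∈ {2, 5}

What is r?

t's domain is down to {1}, so t = 1. Strike 1 from s.
s and u share exactly the 2 values {6, 8}; by pigeonhole those values go to them, so strike 6, 8 from r.
So r = 4.

4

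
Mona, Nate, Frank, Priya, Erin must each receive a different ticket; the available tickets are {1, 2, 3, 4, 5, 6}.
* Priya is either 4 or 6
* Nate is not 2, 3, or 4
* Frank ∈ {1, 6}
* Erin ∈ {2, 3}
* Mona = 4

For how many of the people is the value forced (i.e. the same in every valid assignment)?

4

Mona's domain is down to {4}, so Mona = 4. Remove 4 from Priya.
Priya's domain is down to {6}, so Priya = 6. Strike 6 from Nate, Frank.
That leaves Frank = 1. Strike 1 from Nate.
That leaves Nate = 5.
Determined: Mona=4, Nate=5, Frank=1, Priya=6. The other people each still have more than one consistent value. That makes 4.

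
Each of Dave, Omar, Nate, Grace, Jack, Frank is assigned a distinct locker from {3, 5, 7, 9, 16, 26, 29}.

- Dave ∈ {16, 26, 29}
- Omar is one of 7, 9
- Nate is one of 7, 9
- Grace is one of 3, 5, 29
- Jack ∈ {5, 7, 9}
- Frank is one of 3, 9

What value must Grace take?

29

Omar and Nate share exactly the 2 values {7, 9}; by pigeonhole those values go to them, so strike 7, 9 from Jack, Frank.
That leaves Jack = 5. So Grace can't be 5.
That leaves Frank = 3. Strike 3 from Grace.
So Grace = 29.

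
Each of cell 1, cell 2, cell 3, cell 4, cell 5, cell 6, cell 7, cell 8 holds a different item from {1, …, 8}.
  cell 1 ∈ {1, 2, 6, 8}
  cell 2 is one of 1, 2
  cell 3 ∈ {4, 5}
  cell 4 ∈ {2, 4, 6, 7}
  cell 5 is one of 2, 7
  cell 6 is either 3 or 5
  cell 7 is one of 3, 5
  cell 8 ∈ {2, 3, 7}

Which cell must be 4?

The 8 variables together cover exactly {1, 2, 3, 4, 5, 6, 7, 8} — 8 values for 8 variables — and 8 appears only in cell 1's list, so cell 1 = 8.
The 7 still-open variables draw from only 7 values {1, 2, 3, 4, 5, 6, 7}, so each is used; only cell 2 can be 1, hence cell 2 = 1.
The 6 still-open variables draw from only 6 values {2, 3, 4, 5, 6, 7}, so each is used; only cell 4 can be 6, hence cell 4 = 6.
Among the 5 still-open variables, 4 fits only cell 3 (and all 5 values in {2, 3, 4, 5, 7} must be used), so cell 3 = 4.

cell 3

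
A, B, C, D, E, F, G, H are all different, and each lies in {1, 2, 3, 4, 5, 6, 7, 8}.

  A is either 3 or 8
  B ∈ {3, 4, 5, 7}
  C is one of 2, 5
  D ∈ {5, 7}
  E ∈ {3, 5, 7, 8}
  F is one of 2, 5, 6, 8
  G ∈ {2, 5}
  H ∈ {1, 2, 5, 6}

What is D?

7

Among the 8 variables, 1 fits only H (and all 8 values in {1, 2, 3, 4, 5, 6, 7, 8} must be used), so H = 1.
Among the 7 still-open variables, 4 fits only B (and all 7 values in {2, 3, 4, 5, 6, 7, 8} must be used), so B = 4.
Among the 6 still-open variables, 6 fits only F (and all 6 values in {2, 3, 5, 6, 7, 8} must be used), so F = 6.
C and G share exactly the 2 values {2, 5}; by pigeonhole those values go to them, so strike 2, 5 from D, E.
So D = 7.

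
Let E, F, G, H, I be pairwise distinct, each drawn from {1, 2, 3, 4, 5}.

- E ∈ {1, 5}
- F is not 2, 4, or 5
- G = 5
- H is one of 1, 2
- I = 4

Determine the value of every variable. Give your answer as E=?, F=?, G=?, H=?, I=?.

G must be 5 (only option left). Eliminate 5 elsewhere: E.
I must be 4 (only option left).
E has just one choice, so E = 1. Strike 1 from F, H.
F has just one choice, so F = 3.
That leaves H = 2.

E=1, F=3, G=5, H=2, I=4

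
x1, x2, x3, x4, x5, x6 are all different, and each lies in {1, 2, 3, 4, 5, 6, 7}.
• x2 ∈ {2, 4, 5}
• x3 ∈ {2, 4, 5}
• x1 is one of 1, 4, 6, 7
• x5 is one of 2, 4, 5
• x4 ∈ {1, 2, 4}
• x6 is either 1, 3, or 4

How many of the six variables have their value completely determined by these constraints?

x2, x3, x5 between them cover only {2, 4, 5} — a naked triple. Remove those values from x1, x4, x6.
x4 must be 1 (only option left). Strike 1 from x1, x6.
x6 must be 3 (only option left).
Determined: x4=1, x6=3. The other variables each still have more than one consistent value. That makes 2.

2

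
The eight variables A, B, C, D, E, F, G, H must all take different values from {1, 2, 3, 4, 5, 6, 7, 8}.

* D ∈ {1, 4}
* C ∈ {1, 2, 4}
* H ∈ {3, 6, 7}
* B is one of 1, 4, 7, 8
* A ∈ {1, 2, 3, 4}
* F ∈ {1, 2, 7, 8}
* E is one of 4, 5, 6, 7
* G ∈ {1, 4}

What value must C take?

2

The 8 variables draw from only 8 values {1, 2, 3, 4, 5, 6, 7, 8}, so each is used; only E can be 5, hence E = 5.
The 7 still-open variables together cover exactly {1, 2, 3, 4, 6, 7, 8} — 7 values for 7 variables — and 6 appears only in H's list, so H = 6.
Among the 6 still-open variables, 3 fits only A (and all 6 values in {1, 2, 3, 4, 7, 8} must be used), so A = 3.
D and G between them cover only {1, 4} — a naked pair. Remove those values from B, C, F.
So C = 2.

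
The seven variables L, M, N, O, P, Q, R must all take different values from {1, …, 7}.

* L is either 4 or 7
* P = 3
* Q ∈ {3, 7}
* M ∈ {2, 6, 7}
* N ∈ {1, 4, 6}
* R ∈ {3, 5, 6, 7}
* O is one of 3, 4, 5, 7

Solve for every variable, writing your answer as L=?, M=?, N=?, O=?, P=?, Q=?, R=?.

L=4, M=2, N=1, O=5, P=3, Q=7, R=6

P must be 3 (only option left). So O, Q, R can't be 3.
Q's domain is down to {7}, so Q = 7. So L, M, O, R can't be 7.
L has just one choice, so L = 4. Strike 4 from N, O.
That leaves O = 5. So R can't be 5.
That leaves R = 6. Strike 6 from M, N.
M's domain is down to {2}, so M = 2.
That leaves N = 1.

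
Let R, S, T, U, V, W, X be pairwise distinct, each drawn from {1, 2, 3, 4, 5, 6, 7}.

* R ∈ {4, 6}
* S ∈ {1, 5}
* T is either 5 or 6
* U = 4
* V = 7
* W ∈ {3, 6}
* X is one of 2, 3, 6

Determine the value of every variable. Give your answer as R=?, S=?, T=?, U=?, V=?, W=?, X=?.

R=6, S=1, T=5, U=4, V=7, W=3, X=2

U's domain is down to {4}, so U = 4. Remove 4 from R.
V has just one choice, so V = 7.
R has just one choice, so R = 6. Strike 6 from T, W, X.
That leaves T = 5. Remove 5 from S.
W has just one choice, so W = 3. Remove 3 from X.
That leaves X = 2.
That leaves S = 1.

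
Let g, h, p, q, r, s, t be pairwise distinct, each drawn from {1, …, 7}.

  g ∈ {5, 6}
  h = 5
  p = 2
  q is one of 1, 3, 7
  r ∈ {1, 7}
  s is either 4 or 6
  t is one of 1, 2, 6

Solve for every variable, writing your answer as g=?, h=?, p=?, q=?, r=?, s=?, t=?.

g=6, h=5, p=2, q=3, r=7, s=4, t=1

h must be 5 (only option left). Strike 5 from g.
p must be 2 (only option left). So t can't be 2.
g's domain is down to {6}, so g = 6. Strike 6 from s, t.
That leaves s = 4.
t must be 1 (only option left). Eliminate 1 elsewhere: q, r.
That leaves r = 7. So q can't be 7.
q must be 3 (only option left).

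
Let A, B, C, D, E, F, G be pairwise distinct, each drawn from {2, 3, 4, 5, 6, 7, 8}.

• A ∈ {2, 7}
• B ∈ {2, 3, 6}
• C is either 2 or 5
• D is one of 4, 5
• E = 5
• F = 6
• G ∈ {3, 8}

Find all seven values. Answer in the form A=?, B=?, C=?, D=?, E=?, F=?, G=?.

A=7, B=3, C=2, D=4, E=5, F=6, G=8

E has just one choice, so E = 5. So C, D can't be 5.
F must be 6 (only option left). Eliminate 6 elsewhere: B.
That leaves C = 2. Remove 2 from A, B.
D has just one choice, so D = 4.
A's domain is down to {7}, so A = 7.
B must be 3 (only option left). Strike 3 from G.
G must be 8 (only option left).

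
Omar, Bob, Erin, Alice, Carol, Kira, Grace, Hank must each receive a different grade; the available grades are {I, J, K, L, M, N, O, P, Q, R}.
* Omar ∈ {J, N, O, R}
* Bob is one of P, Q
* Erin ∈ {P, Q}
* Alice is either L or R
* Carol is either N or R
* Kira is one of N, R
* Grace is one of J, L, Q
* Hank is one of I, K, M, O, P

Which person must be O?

Omar

The 2 variables Bob and Erin are confined to {P, Q}, which locks those values in; drop them from Grace, Hank.
Carol and Kira between them cover only {N, R} — a naked pair. Remove those values from Omar, Alice.
Alice must be L (only option left). Remove L from Grace.
Grace's domain is down to {J}, so Grace = J. Remove J from Omar.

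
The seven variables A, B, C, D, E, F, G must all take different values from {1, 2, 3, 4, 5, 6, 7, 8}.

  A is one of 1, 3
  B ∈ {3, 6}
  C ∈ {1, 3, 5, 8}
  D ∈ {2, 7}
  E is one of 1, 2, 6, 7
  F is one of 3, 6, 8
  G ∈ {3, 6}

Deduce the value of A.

1

The 7 variables draw from only 7 values {1, 2, 3, 5, 6, 7, 8}, so each is used; only C can be 5, hence C = 5.
The 6 still-open variables draw from only 6 values {1, 2, 3, 6, 7, 8}, so each is used; only F can be 8, hence F = 8.
B and G share exactly the 2 values {3, 6}; by pigeonhole those values go to them, so strike 3, 6 from A, E.
So A = 1.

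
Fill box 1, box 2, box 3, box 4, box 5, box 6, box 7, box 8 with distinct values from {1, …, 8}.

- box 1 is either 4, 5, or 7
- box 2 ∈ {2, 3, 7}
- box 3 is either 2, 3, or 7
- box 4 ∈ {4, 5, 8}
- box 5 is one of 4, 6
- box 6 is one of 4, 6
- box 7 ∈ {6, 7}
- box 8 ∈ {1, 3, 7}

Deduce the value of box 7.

7

Among the 8 variables, 1 fits only box 8 (and all 8 values in {1, 2, 3, 4, 5, 6, 7, 8} must be used), so box 8 = 1.
The 7 still-open variables together cover exactly {2, 3, 4, 5, 6, 7, 8} — 7 values for 7 variables — and 8 appears only in box 4's list, so box 4 = 8.
The 6 still-open variables together cover exactly {2, 3, 4, 5, 6, 7} — 6 values for 6 variables — and 5 appears only in box 1's list, so box 1 = 5.
box 5 and box 6 between them cover only {4, 6} — a naked pair. Remove those values from box 7.
So box 7 = 7.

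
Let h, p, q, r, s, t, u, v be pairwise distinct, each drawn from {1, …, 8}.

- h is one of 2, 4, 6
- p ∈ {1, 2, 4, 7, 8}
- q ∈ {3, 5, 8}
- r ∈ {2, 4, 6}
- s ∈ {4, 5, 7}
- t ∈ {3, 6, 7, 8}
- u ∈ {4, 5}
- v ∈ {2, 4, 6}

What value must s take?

The 8 variables together cover exactly {1, 2, 3, 4, 5, 6, 7, 8} — 8 values for 8 variables — and 1 appears only in p's list, so p = 1.
h, r, v between them cover only {2, 4, 6} — a naked triple. Remove those values from s, t, u.
That leaves u = 5. Strike 5 from q, s.
So s = 7.

7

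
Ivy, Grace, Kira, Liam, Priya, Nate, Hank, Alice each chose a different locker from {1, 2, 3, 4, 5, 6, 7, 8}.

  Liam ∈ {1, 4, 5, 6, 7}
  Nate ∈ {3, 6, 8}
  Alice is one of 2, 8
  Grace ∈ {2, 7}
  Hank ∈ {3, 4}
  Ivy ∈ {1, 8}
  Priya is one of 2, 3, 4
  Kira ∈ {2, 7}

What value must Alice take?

8

Among the 8 variables, 5 fits only Liam (and all 8 values in {1, 2, 3, 4, 5, 6, 7, 8} must be used), so Liam = 5.
The 7 still-open variables draw from only 7 values {1, 2, 3, 4, 6, 7, 8}, so each is used; only Ivy can be 1, hence Ivy = 1.
The 6 still-open variables together cover exactly {2, 3, 4, 6, 7, 8} — 6 values for 6 variables — and 6 appears only in Nate's list, so Nate = 6.
The 5 still-open variables draw from only 5 values {2, 3, 4, 7, 8}, so each is used; only Alice can be 8, hence Alice = 8.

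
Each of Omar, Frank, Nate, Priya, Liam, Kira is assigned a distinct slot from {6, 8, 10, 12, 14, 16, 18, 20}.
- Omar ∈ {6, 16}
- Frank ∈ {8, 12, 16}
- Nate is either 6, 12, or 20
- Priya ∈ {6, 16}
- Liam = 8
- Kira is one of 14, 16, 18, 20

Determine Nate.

20

Liam must be 8 (only option left). Eliminate 8 elsewhere: Frank.
Omar and Priya share exactly the 2 values {6, 16}; by pigeonhole those values go to them, so strike 6, 16 from Frank, Nate, Kira.
Frank's domain is down to {12}, so Frank = 12. So Nate can't be 12.
So Nate = 20.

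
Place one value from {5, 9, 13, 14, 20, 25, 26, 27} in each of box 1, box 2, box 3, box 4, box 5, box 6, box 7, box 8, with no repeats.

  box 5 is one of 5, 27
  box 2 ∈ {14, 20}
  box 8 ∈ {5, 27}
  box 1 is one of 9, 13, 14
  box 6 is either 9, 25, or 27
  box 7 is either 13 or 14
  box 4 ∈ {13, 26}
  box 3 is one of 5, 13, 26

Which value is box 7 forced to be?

14

The 8 variables draw from only 8 values {5, 9, 13, 14, 20, 25, 26, 27}, so each is used; only box 2 can be 20, hence box 2 = 20.
Among the 7 still-open variables, 25 fits only box 6 (and all 7 values in {5, 9, 13, 14, 25, 26, 27} must be used), so box 6 = 25.
Among the 6 still-open variables, 9 fits only box 1 (and all 6 values in {5, 9, 13, 14, 26, 27} must be used), so box 1 = 9.
Among the 5 still-open variables, 14 fits only box 7 (and all 5 values in {5, 13, 14, 26, 27} must be used), so box 7 = 14.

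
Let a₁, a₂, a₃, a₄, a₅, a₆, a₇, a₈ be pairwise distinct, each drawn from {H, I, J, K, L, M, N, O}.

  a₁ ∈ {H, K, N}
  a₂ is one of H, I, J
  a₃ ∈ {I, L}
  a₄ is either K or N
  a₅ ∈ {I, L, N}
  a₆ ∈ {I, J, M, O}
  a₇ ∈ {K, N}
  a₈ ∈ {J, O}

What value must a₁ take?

H

Among the 8 variables, M fits only a₆ (and all 8 values in {H, I, J, K, L, M, N, O} must be used), so a₆ = M.
The 7 still-open variables draw from only 7 values {H, I, J, K, L, N, O}, so each is used; only a₈ can be O, hence a₈ = O.
Among the 6 still-open variables, J fits only a₂ (and all 6 values in {H, I, J, K, L, N} must be used), so a₂ = J.
Among the 5 still-open variables, H fits only a₁ (and all 5 values in {H, I, K, L, N} must be used), so a₁ = H.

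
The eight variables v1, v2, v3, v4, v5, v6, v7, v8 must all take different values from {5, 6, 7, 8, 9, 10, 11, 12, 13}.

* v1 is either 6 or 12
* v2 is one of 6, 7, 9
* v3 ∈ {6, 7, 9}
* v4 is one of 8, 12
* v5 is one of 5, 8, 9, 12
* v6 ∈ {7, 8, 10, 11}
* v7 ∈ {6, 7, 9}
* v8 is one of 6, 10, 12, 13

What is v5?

5

v2, v3, v7 between them cover only {6, 7, 9} — a naked triple. Remove those values from v1, v5, v6, v8.
v1 must be 12 (only option left). Remove 12 from v4, v5, v8.
v4's domain is down to {8}, so v4 = 8. Eliminate 8 elsewhere: v5, v6.
So v5 = 5.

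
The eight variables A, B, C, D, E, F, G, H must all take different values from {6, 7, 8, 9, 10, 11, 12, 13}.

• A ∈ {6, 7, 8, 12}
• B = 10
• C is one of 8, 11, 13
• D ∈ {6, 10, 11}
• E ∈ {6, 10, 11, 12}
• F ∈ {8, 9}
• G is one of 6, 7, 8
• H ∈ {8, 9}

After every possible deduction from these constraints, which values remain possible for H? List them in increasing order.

8, 9

B's domain is down to {10}, so B = 10. So D, E can't be 10.
The 7 still-open variables draw from only 7 values {6, 7, 8, 9, 11, 12, 13}, so each is used; only C can be 13, hence C = 13.
F and H share exactly the 2 values {8, 9}; by pigeonhole those values go to them, so strike 8, 9 from A, G.
No further eliminations apply; H can still be any of 8, 9.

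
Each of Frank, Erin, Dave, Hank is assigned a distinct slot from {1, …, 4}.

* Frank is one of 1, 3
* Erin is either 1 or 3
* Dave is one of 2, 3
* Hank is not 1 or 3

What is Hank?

4

The 4 variables together cover exactly {1, 2, 3, 4} — 4 values for 4 variables — and 4 appears only in Hank's list, so Hank = 4.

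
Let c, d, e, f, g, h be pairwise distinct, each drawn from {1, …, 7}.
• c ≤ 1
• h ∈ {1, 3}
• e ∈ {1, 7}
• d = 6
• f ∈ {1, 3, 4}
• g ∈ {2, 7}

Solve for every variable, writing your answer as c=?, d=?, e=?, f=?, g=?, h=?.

c must be 1 (only option left). So e, f, h can't be 1.
That leaves d = 6.
e must be 7 (only option left). Strike 7 from g.
g has just one choice, so g = 2.
h has just one choice, so h = 3. Strike 3 from f.
f has just one choice, so f = 4.

c=1, d=6, e=7, f=4, g=2, h=3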